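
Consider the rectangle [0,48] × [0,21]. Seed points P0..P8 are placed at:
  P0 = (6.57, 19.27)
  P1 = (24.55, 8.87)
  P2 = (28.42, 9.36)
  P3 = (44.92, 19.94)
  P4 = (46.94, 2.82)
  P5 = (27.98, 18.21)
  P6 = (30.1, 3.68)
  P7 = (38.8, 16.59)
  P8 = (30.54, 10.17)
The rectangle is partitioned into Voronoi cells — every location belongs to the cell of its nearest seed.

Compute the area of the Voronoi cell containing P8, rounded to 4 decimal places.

1. box [0,48]×[0,21]: [(0, 0) (48, 0) (48, 21) (0, 21)]
2. ⊥bis P8·P0 via (18.555,14.72): [(12.9667, 0) (48, 0) (48, 21) (20.9391, 21)]  |A|=651.9888
3. ⊥bis P8·P1 via (27.545,9.52): [(29.6111, 0) (48, 0) (48, 21) (25.0535, 21)]  |A|=434.0214
4. ⊥bis P8·P2 via (29.48,9.765): [(33.211, 0) (48, 0) (48, 21) (25.1874, 21)]  |A|=394.8173
5. ⊥bis P8·P3 via (37.73,15.055): [(33.211, 0) (47.9586, 0) (33.6909, 21) (25.1874, 21)]  |A|=244.1369
6. ⊥bis P8·P4 via (38.74,6.495): [(33.211, 0) (35.8291, 0) (40.6501, 10.757) (33.6909, 21) (25.1874, 21)]  |A|=178.8983
7. ⊥bis P8·P5 via (29.26,14.19): [(27.9488, 13.7725) (33.211, 0) (35.8291, 0) (40.6501, 10.757) (36.7067, 16.5611)]  |A|=124.5262
8. ⊥bis P8·P6 via (30.32,6.925): [(27.9488, 13.7725) (30.5716, 6.9079) (38.6787, 6.3583) (40.6501, 10.757) (36.7067, 16.5611)]  |A|=88.9262
9. ⊥bis P8·P7 via (34.67,13.38): [(33.0921, 15.4102) (27.9488, 13.7725) (30.5716, 6.9079) (38.6787, 6.3583) (39.2086, 7.5406)]  |A|=60.6584
10. canonical 5-gon: [(33.0921, 15.4102) (27.9488, 13.7725) (30.5716, 6.9079) (38.6787, 6.3583) (39.2086, 7.5406)]
11. shoelace: 60.6584

Area of P8's cell: 60.6584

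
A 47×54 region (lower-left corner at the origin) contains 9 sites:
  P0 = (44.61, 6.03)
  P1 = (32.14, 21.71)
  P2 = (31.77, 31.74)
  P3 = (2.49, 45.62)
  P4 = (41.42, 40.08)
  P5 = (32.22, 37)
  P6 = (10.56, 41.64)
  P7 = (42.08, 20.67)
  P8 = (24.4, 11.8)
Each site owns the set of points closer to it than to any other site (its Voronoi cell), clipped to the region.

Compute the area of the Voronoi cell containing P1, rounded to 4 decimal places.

Area of P1's cell: 172.8959

1. box [0,47]×[0,54]: [(0, 0) (47, 0) (47, 54) (0, 54)]
2. ⊥bis P1·P0 via (38.375,13.87): [(0, 0) (20.9346, 0) (47, 20.7293) (47, 54) (0, 54)]  |A|=2267.8415
3. ⊥bis P1·P2 via (31.955,26.725): [(0, 25.5462) (0, 0) (20.9346, 0) (47, 20.7293) (47, 27.28)]  |A|=971.2572
4. ⊥bis P1·P3 via (17.315,33.665): [(11.0981, 25.9556) (0, 12.1932) (0, 0) (20.9346, 0) (47, 20.7293) (47, 27.28)]  |A|=897.1611
5. ⊥bis P1·P4 via (36.78,30.895): [(44.1445, 27.1747) (11.0981, 25.9556) (0, 12.1932) (0, 0) (20.9346, 0) (47, 20.7293) (47, 25.7321)]  |A|=894.9512
6. ⊥bis P1·P5 via (32.18,29.355): [(44.1445, 27.1747) (11.0981, 25.9556) (0, 12.1932) (0, 0) (20.9346, 0) (47, 20.7293) (47, 25.7321)]  |A|=894.9512
7. ⊥bis P1·P6 via (21.35,31.675): [(44.1445, 27.1747) (16.2432, 26.1454) (0, 8.5574) (0, 0) (20.9346, 0) (47, 20.7293) (47, 25.7321)]  |A|=831.0714
8. ⊥bis P1·P7 via (37.11,21.19): [(37.7113, 26.9373) (16.2432, 26.1454) (0, 8.5574) (0, 0) (20.9346, 0) (36.1598, 12.1083)]  |A|=729.1706
9. ⊥bis P1·P8 via (28.27,16.755): [(37.7113, 26.9373) (16.2467, 26.1455) (35.1984, 11.3437) (36.1598, 12.1083)]  |A|=172.8959
10. canonical 4-gon: [(37.7113, 26.9373) (16.2467, 26.1455) (35.1984, 11.3437) (36.1598, 12.1083)]
11. shoelace: 172.8959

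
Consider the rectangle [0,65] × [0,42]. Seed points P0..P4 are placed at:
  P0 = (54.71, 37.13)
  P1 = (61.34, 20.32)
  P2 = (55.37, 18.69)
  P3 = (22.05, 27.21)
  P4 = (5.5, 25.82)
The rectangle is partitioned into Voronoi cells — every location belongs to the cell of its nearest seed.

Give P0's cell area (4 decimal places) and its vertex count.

Area of P0's cell: 375.0373 (5 vertices)

1. box [0,65]×[0,42]: [(0, 0) (65, 0) (65, 42) (0, 42)]
2. ⊥bis P0·P1 via (58.025,28.725): [(0, 5.8395) (65, 31.476) (65, 42) (0, 42)]  |A|=1517.2473
3. ⊥bis P0·P2 via (55.04,27.91): [(0, 25.94) (56.0503, 27.9462) (65, 31.476) (65, 42) (0, 42)]  |A|=953.9264
4. ⊥bis P0·P3 via (38.38,32.17): [(39.8392, 27.3659) (56.0503, 27.9462) (65, 31.476) (65, 42) (35.3943, 42)]  |A|=375.0373
5. ⊥bis P0·P4 via (30.105,31.475): [(39.8392, 27.3659) (56.0503, 27.9462) (65, 31.476) (65, 42) (35.3943, 42)]  |A|=375.0373
6. canonical 5-gon: [(39.8392, 27.3659) (56.0503, 27.9462) (65, 31.476) (65, 42) (35.3943, 42)]
7. shoelace: 375.0373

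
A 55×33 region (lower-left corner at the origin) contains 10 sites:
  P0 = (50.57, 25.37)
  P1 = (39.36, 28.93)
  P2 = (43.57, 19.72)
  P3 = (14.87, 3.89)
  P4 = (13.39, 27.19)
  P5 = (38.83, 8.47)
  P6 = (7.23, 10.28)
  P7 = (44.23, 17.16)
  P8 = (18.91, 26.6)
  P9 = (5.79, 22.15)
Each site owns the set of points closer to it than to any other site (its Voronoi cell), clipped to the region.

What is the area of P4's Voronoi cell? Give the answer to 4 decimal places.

Area of P4's cell: 105.1831

1. box [0,55]×[0,33]: [(0, 0) (55, 0) (55, 33) (0, 33)]
2. ⊥bis P4·P0 via (31.98,26.28): [(0, 0) (30.6936, 0) (32.309, 33) (0, 33)]  |A|=1039.5415
3. ⊥bis P4·P1 via (26.375,28.06): [(0, 0) (28.255, 0) (26.044, 33) (0, 33)]  |A|=895.9343
4. ⊥bis P4·P2 via (28.48,23.455): [(0, 0) (22.6745, 0) (27.0662, 17.7432) (26.044, 33) (0, 33)]  |A|=846.4265
5. ⊥bis P4·P3 via (14.13,15.54): [(0, 14.6425) (26.7188, 16.3396) (27.0662, 17.7432) (26.044, 33) (0, 33)]  |A|=465.5648
6. ⊥bis P4·P5 via (26.11,17.83): [(0, 14.6425) (24.9297, 16.226) (26.9811, 19.0138) (26.044, 33) (0, 33)]  |A|=462.907
7. ⊥bis P4·P6 via (10.31,18.735): [(0, 22.4907) (18.3456, 15.8078) (24.9297, 16.226) (26.9811, 19.0138) (26.044, 33) (0, 33)]  |A|=390.9163
8. ⊥bis P4·P7 via (28.81,22.175): [(0, 22.4907) (18.3456, 15.8078) (24.9297, 16.226) (26.9811, 19.0138) (26.044, 33) (0, 33)]  |A|=390.9163
9. ⊥bis P4·P8 via (16.15,26.895): [(0, 22.4907) (15.0916, 16.9931) (16.8025, 33) (0, 33)]  |A|=213.7789
10. ⊥bis P4·P9 via (9.59,24.67): [(14.5502, 17.1904) (15.0916, 16.9931) (16.8025, 33) (4.0659, 33)]  |A|=105.1831
11. canonical 4-gon: [(14.5502, 17.1904) (15.0916, 16.9931) (16.8025, 33) (4.0659, 33)]
12. shoelace: 105.1831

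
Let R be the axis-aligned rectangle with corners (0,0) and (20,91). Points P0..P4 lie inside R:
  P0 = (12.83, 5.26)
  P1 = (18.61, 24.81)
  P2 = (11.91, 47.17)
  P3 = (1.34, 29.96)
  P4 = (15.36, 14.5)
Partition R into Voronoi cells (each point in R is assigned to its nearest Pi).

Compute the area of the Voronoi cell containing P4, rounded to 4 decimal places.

Area of P4's cell: 173.2727

1. box [0,20]×[0,91]: [(0, 0) (20, 0) (20, 91) (0, 91)]
2. ⊥bis P4·P0 via (14.095,9.88): [(0, 13.7393) (20, 8.2632) (20, 91) (0, 91)]  |A|=1599.975
3. ⊥bis P4·P1 via (16.985,19.655): [(0, 25.0091) (0, 13.7393) (20, 8.2632) (20, 18.7046)]  |A|=217.1123
4. ⊥bis P4·P2 via (13.635,30.835): [(0, 25.0091) (0, 13.7393) (20, 8.2632) (20, 18.7046)]  |A|=217.1123
5. ⊥bis P4·P3 via (8.35,22.23): [(8.4703, 22.3391) (0, 14.6577) (0, 13.7393) (20, 8.2632) (20, 18.7046)]  |A|=173.2727
6. canonical 5-gon: [(8.4703, 22.3391) (0, 14.6577) (0, 13.7393) (20, 8.2632) (20, 18.7046)]
7. shoelace: 173.2727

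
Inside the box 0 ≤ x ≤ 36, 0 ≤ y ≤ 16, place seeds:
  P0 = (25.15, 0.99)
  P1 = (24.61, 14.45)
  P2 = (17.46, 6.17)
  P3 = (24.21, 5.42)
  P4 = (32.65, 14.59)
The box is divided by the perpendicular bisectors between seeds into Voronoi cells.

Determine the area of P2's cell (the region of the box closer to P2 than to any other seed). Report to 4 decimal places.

1. box [0,36]×[0,16]: [(0, 0) (36, 0) (36, 16) (0, 16)]
2. ⊥bis P2·P0 via (21.305,3.58): [(0, 0) (18.8935, 0) (29.6711, 16) (0, 16)]  |A|=388.5171
3. ⊥bis P2·P1 via (21.035,10.31): [(0, 0) (18.8935, 0) (24.0719, 7.6876) (14.4457, 16) (0, 16)]  |A|=325.2372
4. ⊥bis P2·P3 via (20.835,5.795): [(0, 0) (18.8935, 0) (20.4474, 2.3069) (21.3103, 10.0723) (14.4457, 16) (0, 16)]  |A|=313.4858
5. ⊥bis P2·P4 via (25.055,10.38): [(0, 0) (18.8935, 0) (20.4474, 2.3069) (21.3103, 10.0723) (14.4457, 16) (0, 16)]  |A|=313.4858
6. canonical 6-gon: [(0, 0) (18.8935, 0) (20.4474, 2.3069) (21.3103, 10.0723) (14.4457, 16) (0, 16)]
7. shoelace: 313.4858

Area of P2's cell: 313.4858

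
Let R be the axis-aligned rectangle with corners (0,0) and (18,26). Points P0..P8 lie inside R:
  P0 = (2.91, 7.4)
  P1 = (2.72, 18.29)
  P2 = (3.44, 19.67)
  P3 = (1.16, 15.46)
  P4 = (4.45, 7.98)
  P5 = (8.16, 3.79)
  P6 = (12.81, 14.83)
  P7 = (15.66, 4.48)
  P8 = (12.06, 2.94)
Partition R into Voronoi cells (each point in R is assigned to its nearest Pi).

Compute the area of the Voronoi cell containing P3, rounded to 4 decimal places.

Area of P3's cell: 27.3115

1. box [0,18]×[0,26]: [(0, 0) (18, 0) (18, 26) (0, 26)]
2. ⊥bis P3·P0 via (2.035,11.43): [(0, 10.9882) (18, 14.8963) (18, 26) (0, 26)]  |A|=235.0395
3. ⊥bis P3·P1 via (1.94,16.875): [(0, 17.9444) (0, 10.9882) (9.0534, 12.9538)]  |A|=31.4888
4. ⊥bis P3·P2 via (2.3,17.565): [(0, 17.9444) (0, 10.9882) (9.0534, 12.9538)]  |A|=31.4888
5. ⊥bis P3·P4 via (2.805,11.72): [(7.5253, 13.7962) (0, 17.9444) (0, 10.9882) (2.2536, 11.4775)]  |A|=27.4969
6. ⊥bis P3·P5 via (4.66,9.625): [(7.5253, 13.7962) (0, 17.9444) (0, 10.9882) (2.2536, 11.4775)]  |A|=27.4969
7. ⊥bis P3·P6 via (6.985,15.145): [(6.8971, 13.5199) (6.9298, 14.1244) (0, 17.9444) (0, 10.9882) (2.2536, 11.4775)]  |A|=27.3115
8. ⊥bis P3·P7 via (8.41,9.97): [(6.8971, 13.5199) (6.9298, 14.1244) (0, 17.9444) (0, 10.9882) (2.2536, 11.4775)]  |A|=27.3115
9. ⊥bis P3·P8 via (6.61,9.2): [(6.8971, 13.5199) (6.9298, 14.1244) (0, 17.9444) (0, 10.9882) (2.2536, 11.4775)]  |A|=27.3115
10. canonical 5-gon: [(6.8971, 13.5199) (6.9298, 14.1244) (0, 17.9444) (0, 10.9882) (2.2536, 11.4775)]
11. shoelace: 27.3115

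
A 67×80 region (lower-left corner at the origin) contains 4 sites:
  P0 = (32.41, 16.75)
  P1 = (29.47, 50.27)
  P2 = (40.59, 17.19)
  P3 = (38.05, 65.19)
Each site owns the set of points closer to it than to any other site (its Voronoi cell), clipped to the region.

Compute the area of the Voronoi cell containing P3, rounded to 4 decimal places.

Area of P3's cell: 1469.0773

1. box [0,67]×[0,80]: [(0, 0) (67, 0) (67, 80) (0, 80)]
2. ⊥bis P3·P0 via (35.23,40.97): [(0, 45.0719) (67, 37.2709) (67, 80) (0, 80)]  |A|=2601.5143
3. ⊥bis P3·P1 via (33.76,57.73): [(0, 77.1443) (67, 38.6148) (67, 80) (0, 80)]  |A|=1482.0723
4. ⊥bis P3·P2 via (39.32,41.19): [(0, 77.1443) (60.5668, 42.3143) (67, 42.6547) (67, 80) (0, 80)]  |A|=1469.0773
5. canonical 5-gon: [(0, 77.1443) (60.5668, 42.3143) (67, 42.6547) (67, 80) (0, 80)]
6. shoelace: 1469.0773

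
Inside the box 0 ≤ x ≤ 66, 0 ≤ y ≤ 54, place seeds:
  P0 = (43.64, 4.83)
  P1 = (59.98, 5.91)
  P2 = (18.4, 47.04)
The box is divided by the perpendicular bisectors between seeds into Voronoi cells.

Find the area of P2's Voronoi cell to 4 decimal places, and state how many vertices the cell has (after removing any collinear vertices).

1. box [0,66]×[0,54]: [(0, 0) (66, 0) (66, 54) (0, 54)]
2. ⊥bis P2·P0 via (31.02,25.935): [(0, 7.3862) (66, 46.8517) (66, 54) (0, 54)]  |A|=1774.1483
3. ⊥bis P2·P1 via (39.19,26.475): [(0, 7.3862) (49.712, 37.1121) (66, 53.5783) (66, 54) (0, 54)]  |A|=1719.3668
4. canonical 5-gon: [(0, 7.3862) (49.712, 37.1121) (66, 53.5783) (66, 54) (0, 54)]
5. shoelace: 1719.3668

Area of P2's cell: 1719.3668 (5 vertices)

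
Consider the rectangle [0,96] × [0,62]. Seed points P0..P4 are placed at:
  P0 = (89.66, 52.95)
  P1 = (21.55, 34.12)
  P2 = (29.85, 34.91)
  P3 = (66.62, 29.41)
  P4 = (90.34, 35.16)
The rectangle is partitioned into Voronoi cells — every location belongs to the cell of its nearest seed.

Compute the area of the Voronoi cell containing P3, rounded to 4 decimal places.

Area of P3's cell: 1772.0581

1. box [0,96]×[0,62]: [(0, 0) (96, 0) (96, 62) (0, 62)]
2. ⊥bis P3·P0 via (78.14,41.18): [(0, 0) (96, 0) (96, 23.6994) (56.8682, 62) (0, 62)]  |A|=5202.613
3. ⊥bis P3·P1 via (44.085,31.765): [(40.7654, 0) (96, 0) (96, 23.6994) (56.8682, 62) (47.2447, 62)]  |A|=2474.2996
4. ⊥bis P3·P2 via (48.235,32.16): [(43.4246, 0) (96, 0) (96, 23.6994) (56.8682, 62) (52.6984, 62)]  |A|=2222.8006
5. ⊥bis P3·P4 via (78.48,32.285): [(43.4246, 0) (86.3063, 0) (75.7588, 43.5106) (56.8682, 62) (52.6984, 62)]  |A|=1772.0581
6. canonical 5-gon: [(43.4246, 0) (86.3063, 0) (75.7588, 43.5106) (56.8682, 62) (52.6984, 62)]
7. shoelace: 1772.0581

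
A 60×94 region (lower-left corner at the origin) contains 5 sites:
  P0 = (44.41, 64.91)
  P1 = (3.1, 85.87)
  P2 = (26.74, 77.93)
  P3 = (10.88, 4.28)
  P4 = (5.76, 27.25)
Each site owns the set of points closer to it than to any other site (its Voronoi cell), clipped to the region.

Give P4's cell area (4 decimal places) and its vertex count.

Area of P4's cell: 1205.2185 (5 vertices)

1. box [0,60]×[0,94]: [(0, 0) (60, 0) (60, 94) (0, 94)]
2. ⊥bis P4·P0 via (25.085,46.08): [(0, 71.8244) (0, 0) (60, 0) (60, 10.2472)]  |A|=2462.1477
3. ⊥bis P4·P1 via (4.43,56.56): [(14.4312, 57.0138) (0, 56.359) (0, 0) (60, 0) (60, 10.2472)]  |A|=2350.5549
4. ⊥bis P4·P2 via (16.25,52.59): [(20.4263, 50.8611) (6.4396, 56.6512) (0, 56.359) (0, 0) (60, 0) (60, 10.2472)]  |A|=2324.8829
5. ⊥bis P4·P3 via (8.32,15.765): [(46.3613, 24.2444) (20.4263, 50.8611) (6.4396, 56.6512) (0, 56.359) (0, 13.9105)]  |A|=1205.2185
6. canonical 5-gon: [(46.3613, 24.2444) (20.4263, 50.8611) (6.4396, 56.6512) (0, 56.359) (0, 13.9105)]
7. shoelace: 1205.2185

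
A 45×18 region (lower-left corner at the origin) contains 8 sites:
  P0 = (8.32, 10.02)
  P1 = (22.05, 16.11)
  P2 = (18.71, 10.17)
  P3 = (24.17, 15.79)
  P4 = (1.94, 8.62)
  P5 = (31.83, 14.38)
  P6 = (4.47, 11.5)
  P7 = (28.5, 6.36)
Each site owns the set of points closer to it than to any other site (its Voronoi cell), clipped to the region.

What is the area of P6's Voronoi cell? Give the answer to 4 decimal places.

Area of P6's cell: 59.0468

1. box [0,45]×[0,18]: [(0, 0) (45, 0) (45, 18) (0, 18)]
2. ⊥bis P6·P0 via (6.395,10.76): [(0, 0) (2.2587, 0) (9.1782, 18) (0, 18)]  |A|=102.9317
3. ⊥bis P6·P1 via (13.26,13.805): [(0, 0) (2.2587, 0) (9.1782, 18) (0, 18)]  |A|=102.9317
4. ⊥bis P6·P2 via (11.59,10.835): [(0, 0) (2.2587, 0) (9.1782, 18) (0, 18)]  |A|=102.9317
5. ⊥bis P6·P3 via (14.32,13.645): [(0, 0) (2.2587, 0) (9.1782, 18) (0, 18)]  |A|=102.9317
6. ⊥bis P6·P4 via (3.205,10.06): [(0, 12.8755) (5.3885, 8.1418) (9.1782, 18) (0, 18)]  |A|=59.0468
7. ⊥bis P6·P5 via (18.15,12.94): [(0, 12.8755) (5.3885, 8.1418) (9.1782, 18) (0, 18)]  |A|=59.0468
8. ⊥bis P6·P7 via (16.485,8.93): [(0, 12.8755) (5.3885, 8.1418) (9.1782, 18) (0, 18)]  |A|=59.0468
9. canonical 4-gon: [(0, 12.8755) (5.3885, 8.1418) (9.1782, 18) (0, 18)]
10. shoelace: 59.0468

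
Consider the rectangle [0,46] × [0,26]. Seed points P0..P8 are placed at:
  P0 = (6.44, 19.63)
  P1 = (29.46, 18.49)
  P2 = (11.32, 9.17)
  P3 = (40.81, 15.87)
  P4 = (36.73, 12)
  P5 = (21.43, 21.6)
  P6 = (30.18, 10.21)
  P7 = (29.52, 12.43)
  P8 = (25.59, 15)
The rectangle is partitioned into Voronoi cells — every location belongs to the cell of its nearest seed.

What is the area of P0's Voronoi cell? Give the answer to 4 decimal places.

1. box [0,46]×[0,26]: [(0, 0) (46, 0) (46, 26) (0, 26)]
2. ⊥bis P0·P1 via (17.95,19.06): [(0, 0) (17.0061, 0) (18.2937, 26) (0, 26)]  |A|=458.8973
3. ⊥bis P0·P2 via (8.88,14.4): [(0, 10.2571) (17.9283, 18.6214) (18.2937, 26) (0, 26)]  |A|=208.6124
4. ⊥bis P0·P3 via (23.625,17.75): [(0, 10.2571) (17.9283, 18.6214) (18.2937, 26) (0, 26)]  |A|=208.6124
5. ⊥bis P0·P4 via (21.585,15.815): [(0, 10.2571) (17.9283, 18.6214) (18.2937, 26) (0, 26)]  |A|=208.6124
6. ⊥bis P0·P5 via (13.935,20.615): [(0, 10.2571) (14.4126, 16.9812) (13.2273, 26) (0, 26)]  |A|=173.095
7. ⊥bis P0·P6 via (18.31,14.92): [(0, 10.2571) (14.4126, 16.9812) (13.2273, 26) (0, 26)]  |A|=173.095
8. ⊥bis P0·P7 via (17.98,16.03): [(0, 10.2571) (14.4126, 16.9812) (13.2273, 26) (0, 26)]  |A|=173.095
9. ⊥bis P0·P8 via (16.015,17.315): [(0, 10.2571) (14.4126, 16.9812) (13.2273, 26) (0, 26)]  |A|=173.095
10. canonical 4-gon: [(0, 10.2571) (14.4126, 16.9812) (13.2273, 26) (0, 26)]
11. shoelace: 173.095

Area of P0's cell: 173.0950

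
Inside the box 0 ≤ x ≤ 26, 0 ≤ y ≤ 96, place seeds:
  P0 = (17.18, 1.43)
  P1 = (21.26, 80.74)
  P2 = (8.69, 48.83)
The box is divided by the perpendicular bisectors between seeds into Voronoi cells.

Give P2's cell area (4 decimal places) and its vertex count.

Area of P2's cell: 1050.9551 (4 vertices)

1. box [0,26]×[0,96]: [(0, 0) (26, 0) (26, 96) (0, 96)]
2. ⊥bis P2·P0 via (12.935,25.13): [(0, 22.8132) (26, 27.4701) (26, 96) (0, 96)]  |A|=1842.3173
3. ⊥bis P2·P1 via (14.975,64.785): [(0, 70.684) (0, 22.8132) (26, 27.4701) (26, 60.442)]  |A|=1050.9551
4. canonical 4-gon: [(0, 70.684) (0, 22.8132) (26, 27.4701) (26, 60.442)]
5. shoelace: 1050.9551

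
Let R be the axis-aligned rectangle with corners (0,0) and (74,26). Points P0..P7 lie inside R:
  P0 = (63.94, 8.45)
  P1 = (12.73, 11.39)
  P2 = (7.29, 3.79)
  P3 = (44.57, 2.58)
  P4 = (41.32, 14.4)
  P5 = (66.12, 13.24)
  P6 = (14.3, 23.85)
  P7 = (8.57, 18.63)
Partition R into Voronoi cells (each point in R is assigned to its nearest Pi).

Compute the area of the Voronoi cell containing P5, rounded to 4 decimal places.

1. box [0,74]×[0,26]: [(0, 0) (74, 0) (74, 26) (0, 26)]
2. ⊥bis P5·P0 via (65.03,10.845): [(74, 6.7626) (74, 26) (31.7307, 26)]  |A|=406.5752
3. ⊥bis P5·P1 via (39.425,12.315): [(39.0665, 22.6614) (74, 6.7626) (74, 26) (38.9508, 26)]  |A|=394.5226
4. ⊥bis P5·P2 via (36.705,8.515): [(39.0665, 22.6614) (74, 6.7626) (74, 26) (38.9508, 26)]  |A|=394.5226
5. ⊥bis P5·P3 via (55.345,7.91): [(50.6575, 17.3861) (74, 6.7626) (74, 26) (46.3965, 26)]  |A|=343.4105
6. ⊥bis P5·P4 via (53.72,13.82): [(53.8195, 15.9471) (74, 6.7626) (74, 26) (54.2897, 26)]  |A|=293.1832
7. ⊥bis P5·P6 via (40.21,18.545): [(53.8195, 15.9471) (74, 6.7626) (74, 26) (54.2897, 26)]  |A|=293.1832
8. ⊥bis P5·P7 via (37.345,15.935): [(53.8195, 15.9471) (74, 6.7626) (74, 26) (54.2897, 26)]  |A|=293.1832
9. canonical 4-gon: [(53.8195, 15.9471) (74, 6.7626) (74, 26) (54.2897, 26)]
10. shoelace: 293.1832

Area of P5's cell: 293.1832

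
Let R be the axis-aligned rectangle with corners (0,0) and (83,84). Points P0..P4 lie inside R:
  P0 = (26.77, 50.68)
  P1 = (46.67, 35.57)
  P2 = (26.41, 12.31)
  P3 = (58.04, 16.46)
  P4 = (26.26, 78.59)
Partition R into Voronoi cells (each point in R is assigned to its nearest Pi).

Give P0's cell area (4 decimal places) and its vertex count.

Area of P0's cell: 1337.9989 (4 vertices)

1. box [0,83]×[0,84]: [(0, 0) (83, 0) (83, 84) (0, 84)]
2. ⊥bis P0·P1 via (36.72,43.125): [(0, 0) (3.9753, 0) (67.7562, 84) (0, 84)]  |A|=3012.7265
3. ⊥bis P0·P2 via (26.59,31.495): [(0, 31.7445) (27.8802, 31.4829) (67.7562, 84) (0, 84)]  |A|=2507.6279
4. ⊥bis P0·P3 via (42.405,33.57): [(0, 31.7445) (27.8802, 31.4829) (67.7562, 84) (0, 84)]  |A|=2507.6279
5. ⊥bis P0·P4 via (26.515,64.635): [(0, 64.1505) (0, 31.7445) (27.8802, 31.4829) (53.4258, 65.1267)]  |A|=1337.9989
6. canonical 4-gon: [(0, 64.1505) (0, 31.7445) (27.8802, 31.4829) (53.4258, 65.1267)]
7. shoelace: 1337.9989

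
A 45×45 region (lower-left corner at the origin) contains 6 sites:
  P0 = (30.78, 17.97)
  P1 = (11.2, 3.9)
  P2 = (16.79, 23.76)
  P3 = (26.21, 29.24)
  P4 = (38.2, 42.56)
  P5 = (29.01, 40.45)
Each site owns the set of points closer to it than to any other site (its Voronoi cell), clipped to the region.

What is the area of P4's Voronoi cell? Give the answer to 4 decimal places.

1. box [0,45]×[0,45]: [(0, 0) (45, 0) (45, 45) (0, 45)]
2. ⊥bis P4·P0 via (34.49,30.265): [(0, 40.6723) (45, 27.0936) (45, 45) (0, 45)]  |A|=500.2665
3. ⊥bis P4·P1 via (24.7,23.23): [(0, 40.6723) (45, 27.0936) (45, 45) (0, 45)]  |A|=500.2665
4. ⊥bis P4·P2 via (27.495,33.16): [(28.4319, 32.093) (45, 27.0936) (45, 45) (17.0984, 45)]  |A|=328.4002
5. ⊥bis P4·P3 via (32.205,35.9): [(40.4695, 28.4607) (45, 27.0936) (45, 45) (22.0956, 45)]  |A|=229.9739
6. ⊥bis P4·P5 via (33.605,41.505): [(35.5919, 32.8513) (40.4695, 28.4607) (45, 27.0936) (45, 45) (32.8026, 45)]  |A|=164.9361
7. canonical 5-gon: [(35.5919, 32.8513) (40.4695, 28.4607) (45, 27.0936) (45, 45) (32.8026, 45)]
8. shoelace: 164.9361

Area of P4's cell: 164.9361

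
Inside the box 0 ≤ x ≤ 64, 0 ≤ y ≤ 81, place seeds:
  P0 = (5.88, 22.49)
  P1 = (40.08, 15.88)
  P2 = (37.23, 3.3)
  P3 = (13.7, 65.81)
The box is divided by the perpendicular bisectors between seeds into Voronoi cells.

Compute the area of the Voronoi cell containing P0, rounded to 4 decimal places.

Area of P0's cell: 981.9987

1. box [0,64]×[0,81]: [(0, 0) (64, 0) (64, 81) (0, 81)]
2. ⊥bis P0·P1 via (22.98,19.185): [(0, 0) (19.272, 0) (34.9273, 81) (0, 81)]  |A|=2195.0719
3. ⊥bis P0·P2 via (21.555,12.895): [(0, 0) (13.6617, 0) (21.8609, 13.3947) (34.9273, 81) (0, 81)]  |A|=2157.4976
4. ⊥bis P0·P3 via (9.79,44.15): [(0, 45.9173) (0, 0) (13.6617, 0) (21.8609, 13.3947) (27.1978, 41.0076)]  |A|=981.9987
5. canonical 5-gon: [(0, 45.9173) (0, 0) (13.6617, 0) (21.8609, 13.3947) (27.1978, 41.0076)]
6. shoelace: 981.9987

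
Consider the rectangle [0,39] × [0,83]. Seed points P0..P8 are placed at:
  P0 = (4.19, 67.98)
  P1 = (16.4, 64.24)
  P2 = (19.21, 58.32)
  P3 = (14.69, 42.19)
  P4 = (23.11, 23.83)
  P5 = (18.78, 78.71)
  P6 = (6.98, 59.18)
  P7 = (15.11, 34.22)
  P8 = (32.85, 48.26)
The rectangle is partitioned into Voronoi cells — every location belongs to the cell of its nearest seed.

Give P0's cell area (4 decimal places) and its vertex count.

Area of P0's cell: 185.8972 (5 vertices)

1. box [0,39]×[0,83]: [(0, 0) (39, 0) (39, 83) (0, 83)]
2. ⊥bis P0·P1 via (10.295,66.11): [(0, 32.4999) (15.4685, 83) (0, 83)]  |A|=390.5811
3. ⊥bis P0·P2 via (11.7,63.15): [(0, 44.9581) (7.2862, 56.2871) (15.4685, 83) (0, 83)]  |A|=345.1946
4. ⊥bis P0·P3 via (9.44,55.085): [(0, 51.2416) (5.4748, 53.4706) (7.2862, 56.2871) (15.4685, 83) (0, 83)]  |A|=327.994
5. ⊥bis P0·P4 via (13.65,45.905): [(0, 51.2416) (5.4748, 53.4706) (7.2862, 56.2871) (15.4685, 83) (0, 83)]  |A|=327.994
6. ⊥bis P0·P5 via (11.485,73.345): [(0, 51.2416) (5.4748, 53.4706) (7.2862, 56.2871) (12.2094, 72.36) (4.3844, 83) (0, 83)]  |A|=269.0263
7. ⊥bis P0·P6 via (5.585,63.58): [(0, 61.8093) (9.9433, 64.9618) (12.2094, 72.36) (4.3844, 83) (0, 83)]  |A|=185.8972
8. ⊥bis P0·P7 via (9.65,51.1): [(0, 61.8093) (9.9433, 64.9618) (12.2094, 72.36) (4.3844, 83) (0, 83)]  |A|=185.8972
9. ⊥bis P0·P8 via (18.52,58.12): [(0, 61.8093) (9.9433, 64.9618) (12.2094, 72.36) (4.3844, 83) (0, 83)]  |A|=185.8972
10. canonical 5-gon: [(0, 61.8093) (9.9433, 64.9618) (12.2094, 72.36) (4.3844, 83) (0, 83)]
11. shoelace: 185.8972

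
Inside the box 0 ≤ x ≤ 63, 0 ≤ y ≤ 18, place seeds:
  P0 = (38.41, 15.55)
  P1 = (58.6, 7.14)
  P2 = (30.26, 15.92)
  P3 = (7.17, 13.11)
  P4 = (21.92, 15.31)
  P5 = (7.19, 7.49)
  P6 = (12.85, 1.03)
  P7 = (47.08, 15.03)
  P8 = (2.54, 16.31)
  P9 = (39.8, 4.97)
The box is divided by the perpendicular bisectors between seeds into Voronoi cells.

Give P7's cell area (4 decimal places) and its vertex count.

1. box [0,63]×[0,18]: [(0, 0) (63, 0) (63, 18) (0, 18)]
2. ⊥bis P7·P0 via (42.745,15.29): [(41.828, 0) (63, 0) (63, 18) (42.9075, 18)]  |A|=371.3806
3. ⊥bis P7·P1 via (52.84,11.085): [(41.828, 0) (45.2479, 0) (57.5761, 18) (42.9075, 18)]  |A|=162.7964
4. ⊥bis P7·P2 via (38.67,15.475): [(41.828, 0) (45.2479, 0) (57.5761, 18) (42.9075, 18)]  |A|=162.7964
5. ⊥bis P7·P3 via (27.125,14.07): [(41.828, 0) (45.2479, 0) (57.5761, 18) (42.9075, 18)]  |A|=162.7964
6. ⊥bis P7·P4 via (34.5,15.17): [(41.828, 0) (45.2479, 0) (57.5761, 18) (42.9075, 18)]  |A|=162.7964
7. ⊥bis P7·P5 via (27.135,11.26): [(41.828, 0) (45.2479, 0) (57.5761, 18) (42.9075, 18)]  |A|=162.7964
8. ⊥bis P7·P6 via (29.965,8.03): [(41.828, 0) (45.2479, 0) (57.5761, 18) (42.9075, 18)]  |A|=162.7964
9. ⊥bis P7·P8 via (24.81,15.67): [(41.828, 0) (45.2479, 0) (57.5761, 18) (42.9075, 18)]  |A|=162.7964
10. ⊥bis P7·P9 via (43.44,10): [(42.4698, 10.7021) (49.2281, 5.8114) (57.5761, 18) (42.9075, 18)]  |A|=115.1256
11. canonical 4-gon: [(42.4698, 10.7021) (49.2281, 5.8114) (57.5761, 18) (42.9075, 18)]
12. shoelace: 115.1256

Area of P7's cell: 115.1256 (4 vertices)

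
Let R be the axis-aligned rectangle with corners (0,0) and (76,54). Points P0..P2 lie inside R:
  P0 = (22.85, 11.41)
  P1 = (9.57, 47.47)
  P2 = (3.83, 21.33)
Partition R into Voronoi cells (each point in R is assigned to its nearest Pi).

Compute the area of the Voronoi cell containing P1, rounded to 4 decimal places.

Area of P1's cell: 1125.8822

1. box [0,76]×[0,54]: [(0, 0) (76, 0) (76, 54) (0, 54)]
2. ⊥bis P1·P0 via (16.21,29.44): [(0, 23.4703) (76, 51.4592) (76, 54) (0, 54)]  |A|=1256.6817
3. ⊥bis P1·P2 via (6.7,34.4): [(0, 35.8712) (21.095, 31.239) (76, 51.4592) (76, 54) (0, 54)]  |A|=1125.8822
4. canonical 5-gon: [(0, 35.8712) (21.095, 31.239) (76, 51.4592) (76, 54) (0, 54)]
5. shoelace: 1125.8822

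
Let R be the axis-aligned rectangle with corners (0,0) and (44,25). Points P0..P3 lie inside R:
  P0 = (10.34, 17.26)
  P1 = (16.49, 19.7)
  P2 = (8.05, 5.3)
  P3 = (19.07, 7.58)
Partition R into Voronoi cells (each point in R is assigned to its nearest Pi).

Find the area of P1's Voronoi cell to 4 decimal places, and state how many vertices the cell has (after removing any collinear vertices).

1. box [0,44]×[0,25]: [(0, 0) (44, 0) (44, 25) (0, 25)]
2. ⊥bis P1·P0 via (13.415,18.48): [(20.7469, 0) (44, 0) (44, 25) (10.8282, 25)]  |A|=705.3112
3. ⊥bis P1·P2 via (12.27,12.5): [(16.8534, 9.8136) (33.597, 0) (44, 0) (44, 25) (10.8282, 25)]  |A|=642.258
4. ⊥bis P1·P3 via (17.78,13.64): [(15.5257, 13.1601) (44, 19.2215) (44, 25) (10.8282, 25)]  |A|=278.6449
5. canonical 4-gon: [(15.5257, 13.1601) (44, 19.2215) (44, 25) (10.8282, 25)]
6. shoelace: 278.6449

Area of P1's cell: 278.6449 (4 vertices)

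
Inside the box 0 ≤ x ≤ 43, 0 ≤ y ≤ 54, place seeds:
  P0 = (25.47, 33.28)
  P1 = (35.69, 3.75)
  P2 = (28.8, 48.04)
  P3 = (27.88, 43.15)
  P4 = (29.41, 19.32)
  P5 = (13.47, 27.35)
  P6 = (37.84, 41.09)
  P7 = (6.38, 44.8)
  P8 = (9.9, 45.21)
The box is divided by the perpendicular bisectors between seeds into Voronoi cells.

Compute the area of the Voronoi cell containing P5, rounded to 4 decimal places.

Area of P5's cell: 594.7052

1. box [0,43]×[0,54]: [(0, 0) (43, 0) (43, 54) (0, 54)]
2. ⊥bis P5·P0 via (19.47,30.315): [(0, 0) (34.4507, 0) (7.7657, 54) (0, 54)]  |A|=1139.8408
3. ⊥bis P5·P1 via (24.58,15.55): [(0, 0) (8.0642, 0) (26.0721, 16.9549) (7.7657, 54) (0, 54)]  |A|=916.1516
4. ⊥bis P5·P2 via (21.135,37.695): [(0, 53.3547) (0, 0) (8.0642, 0) (26.0721, 16.9549) (12.7546, 43.9044)]  |A|=872.8368
5. ⊥bis P5·P3 via (20.675,35.25): [(4.3919, 50.1006) (0, 53.3547) (0, 0) (8.0642, 0) (26.0721, 16.9549) (14.0417, 41.2997)]  |A|=865.9336
6. ⊥bis P5·P4 via (21.44,23.335): [(4.3919, 50.1006) (0, 53.3547) (0, 0) (8.0642, 0) (11.1467, 2.9022) (22.1868, 24.8174) (14.0417, 41.2997)]  |A|=779.9581
7. ⊥bis P5·P6 via (25.655,34.22): [(4.3919, 50.1006) (0, 53.3547) (0, 0) (8.0642, 0) (11.1467, 2.9022) (22.1868, 24.8174) (14.0417, 41.2997)]  |A|=779.9581
8. ⊥bis P5·P7 via (9.925,36.075): [(0, 32.0424) (0, 0) (8.0642, 0) (11.1467, 2.9022) (22.1868, 24.8174) (15.5035, 38.3416)]  |A|=599.1673
9. ⊥bis P5·P8 via (11.685,36.28): [(9.2138, 35.786) (0, 32.0424) (0, 0) (8.0642, 0) (11.1467, 2.9022) (22.1868, 24.8174) (16.0874, 37.16)]  |A|=594.7052
10. canonical 7-gon: [(9.2138, 35.786) (0, 32.0424) (0, 0) (8.0642, 0) (11.1467, 2.9022) (22.1868, 24.8174) (16.0874, 37.16)]
11. shoelace: 594.7052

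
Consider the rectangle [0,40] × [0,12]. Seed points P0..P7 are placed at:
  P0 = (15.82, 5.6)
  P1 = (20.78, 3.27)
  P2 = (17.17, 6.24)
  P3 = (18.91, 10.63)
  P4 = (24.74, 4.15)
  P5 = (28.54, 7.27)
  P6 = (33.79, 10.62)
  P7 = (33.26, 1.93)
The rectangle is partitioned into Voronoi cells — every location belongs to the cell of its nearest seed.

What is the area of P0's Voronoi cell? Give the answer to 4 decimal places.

1. box [0,40]×[0,12]: [(0, 0) (40, 0) (40, 12) (0, 12)]
2. ⊥bis P0·P1 via (18.3,4.435): [(0, 0) (16.2166, 0) (21.8537, 12) (0, 12)]  |A|=228.4221
3. ⊥bis P0·P2 via (16.495,5.92): [(0, 0) (16.2166, 0) (17.752, 3.2685) (13.6126, 12) (0, 12)]  |A|=192.4434
4. ⊥bis P0·P3 via (17.365,8.115): [(0, 0) (16.2166, 0) (17.752, 3.2685) (14.6694, 9.771) (11.0409, 12) (0, 12)]  |A|=189.5772
5. ⊥bis P0·P4 via (20.28,4.875): [(0, 0) (16.2166, 0) (17.752, 3.2685) (14.6694, 9.771) (11.0409, 12) (0, 12)]  |A|=189.5772
6. ⊥bis P0·P5 via (22.18,6.435): [(0, 0) (16.2166, 0) (17.752, 3.2685) (14.6694, 9.771) (11.0409, 12) (0, 12)]  |A|=189.5772
7. ⊥bis P0·P6 via (24.805,8.11): [(0, 0) (16.2166, 0) (17.752, 3.2685) (14.6694, 9.771) (11.0409, 12) (0, 12)]  |A|=189.5772
8. ⊥bis P0·P7 via (24.54,3.765): [(0, 0) (16.2166, 0) (17.752, 3.2685) (14.6694, 9.771) (11.0409, 12) (0, 12)]  |A|=189.5772
9. canonical 6-gon: [(0, 0) (16.2166, 0) (17.752, 3.2685) (14.6694, 9.771) (11.0409, 12) (0, 12)]
10. shoelace: 189.5772

Area of P0's cell: 189.5772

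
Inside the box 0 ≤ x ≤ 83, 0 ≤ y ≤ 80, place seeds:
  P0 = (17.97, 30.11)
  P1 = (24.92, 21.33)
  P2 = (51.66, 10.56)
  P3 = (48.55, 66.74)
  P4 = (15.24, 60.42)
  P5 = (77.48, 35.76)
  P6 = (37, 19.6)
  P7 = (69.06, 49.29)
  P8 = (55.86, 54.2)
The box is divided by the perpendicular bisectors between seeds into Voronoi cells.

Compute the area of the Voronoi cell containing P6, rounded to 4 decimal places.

Area of P6's cell: 585.2073

1. box [0,83]×[0,80]: [(0, 0) (83, 0) (83, 80) (0, 80)]
2. ⊥bis P6·P0 via (27.485,24.855): [(13.7579, 0) (83, 0) (83, 80) (57.9408, 80)]  |A|=3772.0504
3. ⊥bis P6·P1 via (30.96,20.465): [(33.0254, 34.8867) (28.0292, 0) (83, 0) (83, 80) (57.9408, 80)]  |A|=3523.1124
4. ⊥bis P6·P2 via (44.33,15.08): [(33.0254, 34.8867) (28.0292, 0) (35.031, 0) (83, 77.7904) (83, 80) (57.9408, 80)]  |A|=1657.3485
5. ⊥bis P6·P3 via (42.775,43.17): [(38.2169, 44.2868) (33.0254, 34.8867) (28.0292, 0) (35.031, 0) (59.1739, 39.152)]  |A|=694.3581
6. ⊥bis P6·P4 via (26.12,40.01): [(38.2169, 44.2868) (33.0254, 34.8867) (28.0292, 0) (35.031, 0) (59.1739, 39.152)]  |A|=694.3581
7. ⊥bis P6·P5 via (57.24,27.68): [(51.9541, 40.921) (38.2169, 44.2868) (33.0254, 34.8867) (28.0292, 0) (35.031, 0) (55.22, 32.7401)]  |A|=667.7144
8. ⊥bis P6·P7 via (53.03,34.445): [(45.5883, 42.4807) (38.2169, 44.2868) (33.0254, 34.8867) (28.0292, 0) (35.031, 0) (54.9757, 32.344)]  |A|=641.1253
9. ⊥bis P6·P8 via (46.43,36.9): [(36.9816, 42.0502) (33.0254, 34.8867) (28.0292, 0) (35.031, 0) (54.9286, 32.2675)]  |A|=585.2073
10. canonical 5-gon: [(36.9816, 42.0502) (33.0254, 34.8867) (28.0292, 0) (35.031, 0) (54.9286, 32.2675)]
11. shoelace: 585.2073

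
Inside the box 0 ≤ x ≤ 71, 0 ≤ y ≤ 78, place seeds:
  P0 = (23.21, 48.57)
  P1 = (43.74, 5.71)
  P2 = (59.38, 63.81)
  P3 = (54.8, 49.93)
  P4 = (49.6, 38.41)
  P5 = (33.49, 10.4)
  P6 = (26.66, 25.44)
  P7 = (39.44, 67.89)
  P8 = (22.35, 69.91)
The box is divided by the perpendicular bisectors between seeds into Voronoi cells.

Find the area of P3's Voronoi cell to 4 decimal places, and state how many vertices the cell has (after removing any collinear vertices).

1. box [0,71]×[0,78]: [(0, 0) (71, 0) (71, 78) (0, 78)]
2. ⊥bis P3·P0 via (39.005,49.25): [(41.1253, 0) (71, 0) (71, 78) (37.7673, 78)]  |A|=2461.1902
3. ⊥bis P3·P1 via (49.27,27.82): [(39.8259, 30.1821) (71, 22.385) (71, 78) (37.7673, 78)]  |A|=1661.4329
4. ⊥bis P3·P2 via (57.09,56.87): [(38.4116, 63.0333) (39.8259, 30.1821) (71, 22.385) (71, 52.2801)]  |A|=993.6561
5. ⊥bis P3·P4 via (52.2,44.17): [(38.4116, 63.0333) (38.9665, 50.1434) (71, 35.6839) (71, 52.2801)]  |A|=472.8639
6. ⊥bis P3·P5 via (44.145,30.165): [(38.4116, 63.0333) (38.9665, 50.1434) (71, 35.6839) (71, 52.2801)]  |A|=472.8639
7. ⊥bis P3·P6 via (40.73,37.685): [(38.4116, 63.0333) (38.9665, 50.1434) (71, 35.6839) (71, 52.2801)]  |A|=472.8639
8. ⊥bis P3·P7 via (47.12,58.91): [(48.1745, 59.8119) (38.8921, 51.8732) (38.9665, 50.1434) (71, 35.6839) (71, 52.2801)]  |A|=419.1601
9. ⊥bis P3·P8 via (38.575,59.92): [(48.1745, 59.8119) (38.8921, 51.8732) (38.9665, 50.1434) (71, 35.6839) (71, 52.2801)]  |A|=419.1601
10. canonical 5-gon: [(48.1745, 59.8119) (38.8921, 51.8732) (38.9665, 50.1434) (71, 35.6839) (71, 52.2801)]
11. shoelace: 419.1601

Area of P3's cell: 419.1601 (5 vertices)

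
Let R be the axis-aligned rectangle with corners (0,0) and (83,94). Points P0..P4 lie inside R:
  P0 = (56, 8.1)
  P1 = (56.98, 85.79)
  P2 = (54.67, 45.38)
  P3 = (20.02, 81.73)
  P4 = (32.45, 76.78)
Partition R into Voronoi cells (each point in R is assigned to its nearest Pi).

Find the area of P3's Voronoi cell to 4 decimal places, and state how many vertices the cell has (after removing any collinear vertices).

1. box [0,83]×[0,94]: [(0, 0) (83, 0) (83, 94) (0, 94)]
2. ⊥bis P3·P0 via (38.01,44.915): [(0, 26.3411) (83, 66.8998) (83, 94) (0, 94)]  |A|=3932.505
3. ⊥bis P3·P1 via (38.5,83.76): [(0, 26.3411) (42.5247, 47.1212) (37.3752, 94) (0, 94)]  |A|=2314.6408
4. ⊥bis P3·P2 via (37.345,63.555): [(0, 27.9565) (40.3996, 66.4668) (37.3752, 94) (0, 94)]  |A|=1848.5951
5. ⊥bis P3·P4 via (26.235,79.255): [(0, 27.9565) (9.3592, 36.878) (32.1069, 94) (0, 94)]  |A|=1226.0622
6. canonical 4-gon: [(0, 27.9565) (9.3592, 36.878) (32.1069, 94) (0, 94)]
7. shoelace: 1226.0622

Area of P3's cell: 1226.0622 (4 vertices)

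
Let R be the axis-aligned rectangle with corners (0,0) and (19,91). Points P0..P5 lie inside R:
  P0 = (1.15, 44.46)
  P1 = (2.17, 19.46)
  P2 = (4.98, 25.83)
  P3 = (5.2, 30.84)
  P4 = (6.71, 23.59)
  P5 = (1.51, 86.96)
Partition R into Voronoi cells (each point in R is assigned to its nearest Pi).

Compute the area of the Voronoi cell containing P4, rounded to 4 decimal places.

Area of P4's cell: 208.5210

1. box [0,19]×[0,91]: [(0, 0) (19, 0) (19, 91) (0, 91)]
2. ⊥bis P4·P0 via (3.93,34.025): [(0, 32.978) (0, 0) (19, 0) (19, 38.0398)]  |A|=674.6693
3. ⊥bis P4·P1 via (4.44,21.525): [(0, 32.978) (0, 26.4058) (19, 5.5196) (19, 38.0398)]  |A|=371.3785
4. ⊥bis P4·P2 via (5.845,24.71): [(3.318, 22.7584) (19, 5.5196) (19, 34.8699)]  |A|=230.1355
5. ⊥bis P4·P3 via (5.955,27.215): [(10.2455, 28.1086) (3.318, 22.7584) (19, 5.5196) (19, 29.932)]  |A|=208.521
6. ⊥bis P4·P5 via (4.11,55.275): [(10.2455, 28.1086) (3.318, 22.7584) (19, 5.5196) (19, 29.932)]  |A|=208.521
7. canonical 4-gon: [(10.2455, 28.1086) (3.318, 22.7584) (19, 5.5196) (19, 29.932)]
8. shoelace: 208.521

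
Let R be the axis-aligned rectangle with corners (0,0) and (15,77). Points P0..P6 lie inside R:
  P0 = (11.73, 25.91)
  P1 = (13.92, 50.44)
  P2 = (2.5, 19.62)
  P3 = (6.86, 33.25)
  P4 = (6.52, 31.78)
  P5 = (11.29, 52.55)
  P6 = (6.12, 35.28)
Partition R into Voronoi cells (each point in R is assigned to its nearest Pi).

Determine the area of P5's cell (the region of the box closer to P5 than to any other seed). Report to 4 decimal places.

Area of P5's cell: 440.7298

1. box [0,15]×[0,77]: [(0, 0) (15, 0) (15, 77) (0, 77)]
2. ⊥bis P5·P0 via (11.51,39.23): [(0, 39.0399) (15, 39.2876) (15, 77) (0, 77)]  |A|=567.5435
3. ⊥bis P5·P1 via (12.605,51.495): [(0, 39.0399) (2.6476, 39.0836) (15, 54.4802) (15, 77) (0, 77)]  |A|=473.7108
4. ⊥bis P5·P2 via (6.895,36.085): [(0, 39.0399) (2.6476, 39.0836) (15, 54.4802) (15, 77) (0, 77)]  |A|=473.7108
5. ⊥bis P5·P3 via (9.075,42.9): [(0, 44.983) (6.2328, 43.5524) (15, 54.4802) (15, 77) (0, 77)]  |A|=449.3524
6. ⊥bis P5·P4 via (8.905,42.165): [(0, 44.983) (6.2328, 43.5524) (15, 54.4802) (15, 77) (0, 77)]  |A|=449.3524
7. ⊥bis P5·P6 via (8.705,43.915): [(0, 46.521) (6.9461, 44.4415) (15, 54.4802) (15, 77) (0, 77)]  |A|=440.7298
8. canonical 5-gon: [(0, 46.521) (6.9461, 44.4415) (15, 54.4802) (15, 77) (0, 77)]
9. shoelace: 440.7298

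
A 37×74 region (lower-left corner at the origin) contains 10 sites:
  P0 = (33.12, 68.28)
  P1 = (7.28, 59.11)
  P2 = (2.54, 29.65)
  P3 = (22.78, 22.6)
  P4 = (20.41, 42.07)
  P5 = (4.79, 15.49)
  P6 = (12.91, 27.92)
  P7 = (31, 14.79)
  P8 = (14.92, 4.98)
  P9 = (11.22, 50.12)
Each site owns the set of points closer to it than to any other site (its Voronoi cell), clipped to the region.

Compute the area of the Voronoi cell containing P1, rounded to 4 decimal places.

1. box [0,37]×[0,74]: [(0, 0) (37, 0) (37, 74) (0, 74)]
2. ⊥bis P1·P0 via (20.2,63.695): [(0, 0) (37, 0) (37, 16.3545) (16.543, 74) (0, 74)]  |A|=2148.3735
3. ⊥bis P1·P2 via (4.91,44.38): [(0, 45.17) (28.3954, 40.6013) (16.543, 74) (0, 74)]  |A|=685.5773
4. ⊥bis P1·P3 via (15.03,40.855): [(0, 45.17) (18.2699, 42.2305) (26.5672, 45.753) (16.543, 74) (0, 74)]  |A|=660.9845
5. ⊥bis P1·P4 via (13.845,50.59): [(0, 45.17) (5.6344, 44.2634) (22.4874, 57.2493) (16.543, 74) (0, 74)]  |A|=506.9326
6. ⊥bis P1·P5 via (6.035,37.3): [(0, 45.17) (5.6344, 44.2634) (22.4874, 57.2493) (16.543, 74) (0, 74)]  |A|=506.9326
7. ⊥bis P1·P6 via (10.095,43.515): [(0, 45.17) (5.6344, 44.2634) (22.4874, 57.2493) (16.543, 74) (0, 74)]  |A|=506.9326
8. ⊥bis P1·P7 via (19.14,36.95): [(0, 45.17) (5.6344, 44.2634) (22.4874, 57.2493) (16.543, 74) (0, 74)]  |A|=506.9326
9. ⊥bis P1·P8 via (11.1,32.045): [(0, 45.17) (5.6344, 44.2634) (22.4874, 57.2493) (16.543, 74) (0, 74)]  |A|=506.9326
10. ⊥bis P1·P9 via (9.25,54.615): [(0, 50.5611) (21.5147, 59.9902) (16.543, 74) (0, 74)]  |A|=368.0235
11. canonical 4-gon: [(0, 50.5611) (21.5147, 59.9902) (16.543, 74) (0, 74)]
12. shoelace: 368.0235

Area of P1's cell: 368.0235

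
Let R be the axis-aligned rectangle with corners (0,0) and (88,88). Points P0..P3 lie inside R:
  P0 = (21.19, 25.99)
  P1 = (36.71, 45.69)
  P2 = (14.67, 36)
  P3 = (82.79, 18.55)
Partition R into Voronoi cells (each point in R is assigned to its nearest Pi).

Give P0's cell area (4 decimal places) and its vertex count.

Area of P0's cell: 1418.1226 (5 vertices)

1. box [0,88]×[0,88]: [(0, 0) (88, 0) (88, 88) (0, 88)]
2. ⊥bis P0·P1 via (28.95,35.84): [(0, 58.6473) (0, 0) (74.4428, 0)]  |A|=2182.9345
3. ⊥bis P0·P2 via (17.93,30.995): [(27.329, 37.117) (0, 19.3163) (0, 0) (74.4428, 0)]  |A|=1645.4958
4. ⊥bis P0·P3 via (51.99,22.27): [(51.4847, 18.0867) (27.329, 37.117) (0, 19.3163) (0, 0) (49.3002, 0)]  |A|=1418.1226
5. canonical 5-gon: [(51.4847, 18.0867) (27.329, 37.117) (0, 19.3163) (0, 0) (49.3002, 0)]
6. shoelace: 1418.1226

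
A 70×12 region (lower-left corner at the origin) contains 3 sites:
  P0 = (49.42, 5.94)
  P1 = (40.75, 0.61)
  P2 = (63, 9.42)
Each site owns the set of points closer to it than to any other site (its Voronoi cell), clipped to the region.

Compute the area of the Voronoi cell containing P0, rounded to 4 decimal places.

Area of P0's cell: 158.7690

1. box [0,70]×[0,12]: [(0, 0) (70, 0) (70, 12) (0, 12)]
2. ⊥bis P0·P1 via (45.085,3.275): [(47.0984, 0) (70, 0) (70, 12) (39.7212, 12)]  |A|=319.0828
3. ⊥bis P0·P2 via (56.21,7.68): [(47.0984, 0) (58.1781, 0) (55.103, 12) (39.7212, 12)]  |A|=158.769
4. canonical 4-gon: [(47.0984, 0) (58.1781, 0) (55.103, 12) (39.7212, 12)]
5. shoelace: 158.769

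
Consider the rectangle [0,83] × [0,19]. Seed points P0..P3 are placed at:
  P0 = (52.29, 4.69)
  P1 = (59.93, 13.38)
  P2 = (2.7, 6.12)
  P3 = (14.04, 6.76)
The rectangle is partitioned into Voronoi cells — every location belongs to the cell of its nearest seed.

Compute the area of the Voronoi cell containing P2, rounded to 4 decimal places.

Area of P2's cell: 155.7487

1. box [0,83]×[0,19]: [(0, 0) (83, 0) (83, 19) (0, 19)]
2. ⊥bis P2·P0 via (27.495,5.405): [(0, 0) (27.3391, 0) (27.887, 19) (0, 19)]  |A|=524.6486
3. ⊥bis P2·P1 via (31.315,9.75): [(0, 0) (27.3391, 0) (27.887, 19) (0, 19)]  |A|=524.6486
4. ⊥bis P2·P3 via (8.37,6.44): [(0, 0) (8.7335, 0) (7.6611, 19) (0, 19)]  |A|=155.7487
5. canonical 4-gon: [(0, 0) (8.7335, 0) (7.6611, 19) (0, 19)]
6. shoelace: 155.7487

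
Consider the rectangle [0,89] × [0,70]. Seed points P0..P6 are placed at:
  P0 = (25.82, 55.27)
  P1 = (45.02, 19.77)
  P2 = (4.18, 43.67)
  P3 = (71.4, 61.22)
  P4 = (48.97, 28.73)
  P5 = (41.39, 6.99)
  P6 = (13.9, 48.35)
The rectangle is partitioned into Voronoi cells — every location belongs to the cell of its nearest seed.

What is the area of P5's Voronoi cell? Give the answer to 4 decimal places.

1. box [0,89]×[0,70]: [(0, 0) (89, 0) (89, 70) (0, 70)]
2. ⊥bis P5·P0 via (33.605,31.13): [(0, 20.2926) (0, 0) (89, 0) (89, 48.9945)]  |A|=3083.2777
3. ⊥bis P5·P1 via (43.205,13.38): [(8.8359, 23.1421) (0, 20.2926) (0, 0) (89, 0) (89, 0.3725)]  |A|=1134.4064
4. ⊥bis P5·P2 via (22.785,25.33): [(18.0488, 20.5253) (0, 2.2158) (0, 0) (89, 0) (89, 0.3725)]  |A|=946.5873
5. ⊥bis P5·P3 via (56.395,34.105): [(18.0488, 20.5253) (0, 2.2158) (0, 0) (89, 0) (89, 0.3725)]  |A|=946.5873
6. ⊥bis P5·P4 via (45.18,17.86): [(18.0488, 20.5253) (0, 2.2158) (0, 0) (89, 0) (89, 0.3725)]  |A|=946.5873
7. ⊥bis P5·P6 via (27.645,27.67): [(18.0488, 20.5253) (0, 2.2158) (0, 0) (89, 0) (89, 0.3725)]  |A|=946.5873
8. canonical 5-gon: [(18.0488, 20.5253) (0, 2.2158) (0, 0) (89, 0) (89, 0.3725)]
9. shoelace: 946.5873

Area of P5's cell: 946.5873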